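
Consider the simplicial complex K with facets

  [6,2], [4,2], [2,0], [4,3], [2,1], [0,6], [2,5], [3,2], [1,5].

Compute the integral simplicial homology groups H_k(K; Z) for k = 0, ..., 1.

Fix the vertex order 0 < 1 < 2 < 3 < 4 < 5 < 6 and write every simplex with vertices in increasing order. Then dim K = 1 and the simplices of K are:

  0-simplices (7): [0], [1], [2], [3], [4], [5], [6]
  1-simplices (9): [0,2], [0,6], [1,2], [1,5], [2,3], [2,4], [2,5], [2,6], [3,4]

giving chain groups C_0 ≅ Z^7, C_1 ≅ Z^9.

Boundary ∂_1: C_1 → C_0 is given by ∂[p,q] = [q] − [p]. For instance
  ∂[2,5] = [5] − [2].
The resulting 7×9 matrix has rank 6, and its Smith normal form has invariant factors (1,1,1,1,1,1).

Now H_k = ker ∂_k / im ∂_{k+1}, so:

  H_0: rank C_0 − rank ∂_1 = 7 − 6 = 1, and the invariant factors of ∂_1 are all 1, so H_0 = Z.
  H_1: rank ker ∂_1 − rank ∂_2 = (9 − 6) − 0 = 3, and there is no ∂_2, so H_1 = Z^3.

(K is a triangulation of a wedge of 3 circles.)

H_0 = Z,  H_1 = Z^3.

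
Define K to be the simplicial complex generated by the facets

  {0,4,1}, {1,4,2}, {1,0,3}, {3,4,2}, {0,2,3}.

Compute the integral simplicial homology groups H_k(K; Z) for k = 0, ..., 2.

H_0 = Z,  H_1 = Z,  H_2 = 0.

We work with the vertex ordering 0 < 1 < 2 < 3 < 4. The simplices of K, each written with vertices in increasing order, are:

  0-simplices (5): [0], [1], [2], [3], [4]
  1-simplices (10): [0,1], [0,2], [0,3], [0,4], [1,2], [1,3], [1,4], [2,3], [2,4], [3,4]
  2-simplices (5): [0,1,3], [0,1,4], [0,2,3], [1,2,4], [2,3,4]

so the chain groups are C_0 ≅ Z^5, C_1 ≅ Z^10, C_2 ≅ Z^5.

∂_1: C_1 → C_0 sends each edge [p,q] (with p < q) to q − p. For instance
  ∂[1,2] = [2] − [1].
The resulting 5×10 matrix has rank 4, and its Smith normal form has invariant factors (1,1,1,1).

∂_2: C_2 → C_1 acts by ∂[p,q,r] = [q,r] − [p,r] + [p,q]. For instance
  ∂[1,2,4] = [2,4] − [1,4] + [1,2],
  ∂[0,1,4] = [1,4] − [0,4] + [0,1].
This gives a 10×5 integer matrix of rank 5; reducing to Smith normal form yields diagonal entries (1,1,1,1,1).

Computing H_k = (kernel of ∂_k) / (image of ∂_{k+1}):

  H_0: rank C_0 − rank ∂_1 = 5 − 4 = 1, and the invariant factors of ∂_1 are all 1, so H_0 = Z.
  H_1: rank ker ∂_1 − rank ∂_2 = (10 − 4) − 5 = 1, and the invariant factors of ∂_2 are all 1, so H_1 = Z.
  H_2: rank ker ∂_2 − rank ∂_3 = (5 − 5) − 0 = 0, and there is no ∂_3, so H_2 = 0.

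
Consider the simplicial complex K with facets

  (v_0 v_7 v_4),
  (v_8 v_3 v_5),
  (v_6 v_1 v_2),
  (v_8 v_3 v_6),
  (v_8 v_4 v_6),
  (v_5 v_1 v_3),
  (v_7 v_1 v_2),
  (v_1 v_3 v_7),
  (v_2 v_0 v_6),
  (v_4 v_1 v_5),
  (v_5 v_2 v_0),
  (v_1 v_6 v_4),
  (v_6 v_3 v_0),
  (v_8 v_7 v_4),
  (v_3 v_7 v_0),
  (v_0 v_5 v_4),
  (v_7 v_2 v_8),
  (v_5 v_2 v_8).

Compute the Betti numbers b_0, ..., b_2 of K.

K has 9 vertices, 27 edges, 18 triangles.
rank ∂_0 = 0, rank ∂_1 = 8 ⇒ b_0 = 9 − 0 − 8 = 1; all invariant factors of ∂_1 are 1 so no torsion. So H_0 ≅ Z.
rank ∂_1 = 8, rank ∂_2 = 17 ⇒ b_1 = 27 − 8 − 17 = 2; all invariant factors of ∂_2 are 1 so no torsion. So H_1 ≅ Z^2.
rank ∂_2 = 17, rank ∂_3 = 0 ⇒ b_2 = 18 − 17 − 0 = 1. So H_2 ≅ Z.

b_0 = 1, b_1 = 2, b_2 = 1.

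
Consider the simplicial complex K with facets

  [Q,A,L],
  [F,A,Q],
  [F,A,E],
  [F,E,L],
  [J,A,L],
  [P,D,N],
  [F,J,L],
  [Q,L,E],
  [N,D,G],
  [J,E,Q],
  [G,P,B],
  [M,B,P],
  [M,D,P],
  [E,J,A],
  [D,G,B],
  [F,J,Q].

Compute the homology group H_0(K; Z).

H_0 = Z^2.

K has 12 vertices, 27 edges, 16 triangles.
rank ∂_0 = 0, rank ∂_1 = 10 ⇒ b_0 = 12 − 0 − 10 = 2; all invariant factors of ∂_1 are 1 so no torsion. So H_0 = Z^2.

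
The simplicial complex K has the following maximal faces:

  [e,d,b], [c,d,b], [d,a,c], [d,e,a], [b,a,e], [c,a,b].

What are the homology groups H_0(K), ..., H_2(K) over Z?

Order the vertices as a < b < c < d < e. Listing each simplex with vertices in this order, K has dimension 2 with simplices:

  0-simplices (5): a, b, c, d, e
  1-simplices (9): ab, ac, ad, ae, bc, bd, be, cd, de
  2-simplices (6): abc, abe, acd, ade, bcd, bde

Hence C_0 ≅ Z^5, C_1 ≅ Z^9, C_2 ≅ Z^6.

∂_1: C_1 → C_0 maps an edge to its endpoints' difference, ∂[p,q] = q − p.
This gives a 5×9 integer matrix of rank 4; reducing to Smith normal form yields diagonal entries (1,1,1,1).

Boundary ∂_2: C_2 → C_1 acts by ∂[p,q,r] = [q,r] − [p,r] + [p,q]. For instance
  ∂abe = be − ae + ab,
  ∂acd = cd − ad + ac.
This gives a 9×6 integer matrix of rank 5; reducing to Smith normal form yields diagonal entries (1,1,1,1,1).

Now H_k = ker ∂_k / im ∂_{k+1}, so:

  H_0: rank C_0 − rank ∂_1 = 5 − 4 = 1, and the invariant factors of ∂_1 are all 1, so H_0 ≅ Z.
  H_1: rank ker ∂_1 − rank ∂_2 = (9 − 4) − 5 = 0, and the invariant factors of ∂_2 are all 1, so H_1 ≅ 0.
  H_2: rank ker ∂_2 − rank ∂_3 = (6 − 5) − 0 = 1, and there is no ∂_3, so H_2 ≅ Z.

As a check, the Euler characteristic is 5 − 9 + 6 = 2, which agrees with 1 − 0 + 1 = 2.

H_0 ≅ Z,  H_1 = 0,  H_2 ≅ Z.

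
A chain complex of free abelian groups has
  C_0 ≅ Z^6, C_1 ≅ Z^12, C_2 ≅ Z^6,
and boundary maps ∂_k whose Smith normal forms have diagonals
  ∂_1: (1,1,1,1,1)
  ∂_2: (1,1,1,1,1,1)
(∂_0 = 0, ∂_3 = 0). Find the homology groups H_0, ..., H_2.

H_0 ≅ Z,  H_1 ≅ Z,  H_2 = 0.

H_0: b_0 = 6 − 0 − 5 = 1; torsion from ∂_1 factors > 1: none. So H_0 ≅ Z.
H_1: b_1 = 12 − 5 − 6 = 1; torsion from ∂_2 factors > 1: none. So H_1 ≅ Z.
H_2: b_2 = 6 − 6 − 0 = 0; torsion from ∂_3 factors > 1: none. So H_2 ≅ 0.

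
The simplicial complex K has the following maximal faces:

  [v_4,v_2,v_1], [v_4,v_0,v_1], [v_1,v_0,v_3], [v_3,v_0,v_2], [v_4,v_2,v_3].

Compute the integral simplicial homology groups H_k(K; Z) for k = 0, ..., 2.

H_0 ≅ Z,  H_1 ≅ Z,  H_2 = 0.

Order the vertices as v_0 < v_1 < v_2 < v_3 < v_4. Listing each simplex with vertices in this order, K has dimension 2 with simplices:

  0-simplices (5): [v_0], [v_1], [v_2], [v_3], [v_4]
  1-simplices (10): [v_0,v_1], [v_0,v_2], [v_0,v_3], [v_0,v_4], [v_1,v_2], [v_1,v_3], [v_1,v_4], [v_2,v_3], [v_2,v_4], [v_3,v_4]
  2-simplices (5): [v_0,v_1,v_3], [v_0,v_1,v_4], [v_0,v_2,v_3], [v_1,v_2,v_4], [v_2,v_3,v_4]

Hence C_0 ≅ Z^5, C_1 ≅ Z^10, C_2 ≅ Z^5.

Boundary ∂_1: C_1 → C_0 sends each edge [p,q] (with p < q) to q − p.
As a 5×10 matrix over Z this has rank 4, with invariant factors (1,1,1,1).

Boundary ∂_2: C_2 → C_1 acts by ∂[p,q,r] = [q,r] − [p,r] + [p,q]. For instance
  ∂[v_1,v_2,v_4] = [v_2,v_4] − [v_1,v_4] + [v_1,v_2],
  ∂[v_2,v_3,v_4] = [v_3,v_4] − [v_2,v_4] + [v_2,v_3].
The 10×5 boundary matrix has rank 5 and Smith normal form diag(1,1,1,1,1).

Computing H_k = (kernel of ∂_k) / (image of ∂_{k+1}):

  H_0: rank C_0 − rank ∂_1 = 5 − 4 = 1, and the invariant factors of ∂_1 are all 1, so H_0 = Z.
  H_1: rank ker ∂_1 − rank ∂_2 = (10 − 4) − 5 = 1, and the invariant factors of ∂_2 are all 1, so H_1 = Z.
  H_2: rank ker ∂_2 − rank ∂_3 = (5 − 5) − 0 = 0, and there is no ∂_3, so H_2 = 0.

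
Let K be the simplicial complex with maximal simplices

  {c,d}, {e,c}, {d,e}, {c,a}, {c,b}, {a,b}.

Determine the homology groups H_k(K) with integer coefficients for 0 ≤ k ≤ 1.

We work with the vertex ordering a < b < c < d < e. The simplices of K, each written with vertices in increasing order, are:

  0-simplices (5): a, b, c, d, e
  1-simplices (6): ab, ac, bc, cd, ce, de

giving chain groups C_0 ≅ Z^5, C_1 ≅ Z^6.

The boundary map ∂_1: C_1 → C_0 is given by ∂[p,q] = [q] − [p]. For instance
  ∂bc = c − b.
The 5×6 boundary matrix has rank 4 and Smith normal form diag(1,1,1,1).

Now H_k = ker ∂_k / im ∂_{k+1}, so:

  H_0: rank C_0 − rank ∂_1 = 5 − 4 = 1, and the invariant factors of ∂_1 are all 1, so H_0 ≅ Z.
  H_1: rank ker ∂_1 − rank ∂_2 = (6 − 4) − 0 = 2, and there is no ∂_2, so H_1 ≅ Z^2.

As a check, the Euler characteristic is 5 − 6 = -1, which agrees with 1 − 2 = -1.
(K is a triangulation of a wedge of 2 circles.)

H_0 = Z,  H_1 = Z^2.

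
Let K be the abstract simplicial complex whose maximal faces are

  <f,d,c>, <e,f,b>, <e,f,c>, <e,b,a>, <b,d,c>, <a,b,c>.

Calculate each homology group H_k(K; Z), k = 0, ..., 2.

Take the total order a < b < c < d < e < f on the vertex set. Then K (dimension 2) consists of the simplices:

  0-simplices (6): a, b, c, d, e, f
  1-simplices (12): ab, ac, ae, bc, bd, be, bf, cd, ce, cf, df, ef
  2-simplices (6): abc, abe, bcd, bef, cdf, cef

Hence C_0 ≅ Z^6, C_1 ≅ Z^12, C_2 ≅ Z^6.

∂_1: C_1 → C_0 sends each edge [p,q] (with p < q) to q − p.
This gives a 6×12 integer matrix of rank 5; reducing to Smith normal form yields diagonal entries (1,1,1,1,1).

The boundary map ∂_2: C_2 → C_1 sends each 2-simplex [p,q,r] to [q,r] − [p,r] + [p,q]. For instance
  ∂abc = bc − ac + ab,
  ∂abe = be − ae + ab.
The 12×6 boundary matrix has rank 6 and Smith normal form diag(1,1,1,1,1,1).

Reading off H_k = ker ∂_k / im ∂_{k+1}:

  H_0: rank C_0 − rank ∂_1 = 6 − 5 = 1, and the invariant factors of ∂_1 are all 1, so H_0 ≅ Z.
  H_1: rank ker ∂_1 − rank ∂_2 = (12 − 5) − 6 = 1, and the invariant factors of ∂_2 are all 1, so H_1 ≅ Z.
  H_2: rank ker ∂_2 − rank ∂_3 = (6 − 6) − 0 = 0, and there is no ∂_3, so H_2 ≅ 0.

As a check, the Euler characteristic is 6 − 12 + 6 = 0, which agrees with 1 − 1 + 0 = 0.
(K is a triangulation of the cylinder S^1 x I.)

H_0 = Z,  H_1 = Z,  H_2 = 0.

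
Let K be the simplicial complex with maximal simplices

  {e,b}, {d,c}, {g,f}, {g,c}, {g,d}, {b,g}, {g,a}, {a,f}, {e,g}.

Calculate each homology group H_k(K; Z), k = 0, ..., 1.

H_0 ≅ Z,  H_1 ≅ Z^3.

We work with the vertex ordering a < b < c < d < e < f < g. The simplices of K, each written with vertices in increasing order, are:

  0-simplices (7): a, b, c, d, e, f, g
  1-simplices (9): af, ag, be, bg, cd, cg, dg, eg, fg

giving chain groups C_0 ≅ Z^7, C_1 ≅ Z^9.

Boundary ∂_1: C_1 → C_0 maps an edge to its endpoints' difference, ∂[p,q] = q − p. For instance
  ∂fg = g − f.
The resulting 7×9 matrix has rank 6, and its Smith normal form has invariant factors (1,1,1,1,1,1).

Now H_k = ker ∂_k / im ∂_{k+1}, so:

  H_0: rank C_0 − rank ∂_1 = 7 − 6 = 1, and the invariant factors of ∂_1 are all 1, so H_0 ≅ Z.
  H_1: rank ker ∂_1 − rank ∂_2 = (9 − 6) − 0 = 3, and there is no ∂_2, so H_1 ≅ Z^3.

(K is a triangulation of a wedge of 3 circles.)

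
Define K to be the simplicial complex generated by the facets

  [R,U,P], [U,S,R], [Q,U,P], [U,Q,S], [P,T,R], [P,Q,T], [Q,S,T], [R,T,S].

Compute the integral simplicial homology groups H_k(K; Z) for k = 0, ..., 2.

H_0 = Z,  H_1 = 0,  H_2 = Z.

Order the vertices as P < Q < R < S < T < U. Listing each simplex with vertices in this order, K has dimension 2 with simplices:

  0-simplices (6): P, Q, R, S, T, U
  1-simplices (12): PQ, PR, PT, PU, QS, QT, QU, RS, RT, RU, ST, SU
  2-simplices (8): PQT, PQU, PRT, PRU, QST, QSU, RST, RSU

so the chain groups are C_0 ≅ Z^6, C_1 ≅ Z^12, C_2 ≅ Z^8.

The boundary map ∂_1: C_1 → C_0 sends each edge [p,q] (with p < q) to q − p.
The 6×12 boundary matrix has rank 5 and Smith normal form diag(1,1,1,1,1).

∂_2: C_2 → C_1 maps a triangle to the signed sum of its edges. For instance
  ∂PRU = RU − PU + PR,
  ∂QSU = SU − QU + QS.
The resulting 12×8 matrix has rank 7, and its Smith normal form has invariant factors (1,1,1,1,1,1,1).

Reading off H_k = ker ∂_k / im ∂_{k+1}:

  H_0: rank C_0 − rank ∂_1 = 6 − 5 = 1, and the invariant factors of ∂_1 are all 1, so H_0 = Z.
  H_1: rank ker ∂_1 − rank ∂_2 = (12 − 5) − 7 = 0, and the invariant factors of ∂_2 are all 1, so H_1 = 0.
  H_2: rank ker ∂_2 − rank ∂_3 = (8 − 7) − 0 = 1, and there is no ∂_3, so H_2 = Z.

As a check, the Euler characteristic is 6 − 12 + 8 = 2, which agrees with 1 − 0 + 1 = 2.
(K is a triangulation of the 2-sphere S^2.)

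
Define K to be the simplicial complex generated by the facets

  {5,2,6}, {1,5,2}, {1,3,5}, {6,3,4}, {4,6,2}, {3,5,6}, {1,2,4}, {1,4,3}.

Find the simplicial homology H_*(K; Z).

H_0 ≅ Z,  H_1 = 0,  H_2 ≅ Z.

K has 6 vertices, 12 edges, 8 triangles.
rank ∂_0 = 0, rank ∂_1 = 5 ⇒ b_0 = 6 − 0 − 5 = 1; all invariant factors of ∂_1 are 1 so no torsion. So H_0 = Z.
rank ∂_1 = 5, rank ∂_2 = 7 ⇒ b_1 = 12 − 5 − 7 = 0; all invariant factors of ∂_2 are 1 so no torsion. So H_1 = 0.
rank ∂_2 = 7, rank ∂_3 = 0 ⇒ b_2 = 8 − 7 − 0 = 1. So H_2 = Z.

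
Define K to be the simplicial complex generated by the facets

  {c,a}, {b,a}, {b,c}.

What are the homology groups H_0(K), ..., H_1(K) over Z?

H_0 ≅ Z,  H_1 ≅ Z.

Order the vertices as a < b < c. Listing each simplex with vertices in this order, K has dimension 1 with simplices:

  0-simplices (3): a, b, c
  1-simplices (3): ab, ac, bc

giving chain groups C_0 ≅ Z^3, C_1 ≅ Z^3.

Boundary ∂_1: C_1 → C_0 sends each edge [p,q] (with p < q) to q − p. For instance
  ∂ac = c − a.
As a 3×3 matrix over Z this has rank 2, with invariant factors (1,1).

Reading off H_k = ker ∂_k / im ∂_{k+1}:

  H_0: rank C_0 − rank ∂_1 = 3 − 2 = 1, and the invariant factors of ∂_1 are all 1, so H_0 = Z.
  H_1: rank ker ∂_1 − rank ∂_2 = (3 − 2) − 0 = 1, and there is no ∂_2, so H_1 = Z.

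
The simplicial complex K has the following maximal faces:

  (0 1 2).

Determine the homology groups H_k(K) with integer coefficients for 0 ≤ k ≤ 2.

H_0 = Z,  H_1 = 0,  H_2 = 0.

We work with the vertex ordering 0 < 1 < 2. The simplices of K, each written with vertices in increasing order, are:

  0-simplices (3): [0], [1], [2]
  1-simplices (3): [0,1], [0,2], [1,2]
  2-simplices (1): [0,1,2]

giving chain groups C_0 ≅ Z^3, C_1 ≅ Z^3, C_2 ≅ Z^1.

∂_1: C_1 → C_0 maps an edge to its endpoints' difference, ∂[p,q] = q − p. For instance
  ∂[1,2] = [2] − [1].
As a 3×3 matrix over Z this has rank 2, with invariant factors (1,1).

∂_2: C_2 → C_1 maps a triangle to the signed sum of its edges. For instance
  ∂[0,1,2] = [1,2] − [0,2] + [0,1].
The resulting 3×1 matrix has rank 1, and its Smith normal form has invariant factors (1).

From H_k ≅ ker(∂_k) / im(∂_{k+1}) we obtain:

  H_0: rank C_0 − rank ∂_1 = 3 − 2 = 1, and the invariant factors of ∂_1 are all 1, so H_0 ≅ Z.
  H_1: rank ker ∂_1 − rank ∂_2 = (3 − 2) − 1 = 0, and the invariant factors of ∂_2 are all 1, so H_1 ≅ 0.
  H_2: rank ker ∂_2 − rank ∂_3 = (1 − 1) − 0 = 0, and there is no ∂_3, so H_2 ≅ 0.

(K is a triangulation of the 2-simplex.)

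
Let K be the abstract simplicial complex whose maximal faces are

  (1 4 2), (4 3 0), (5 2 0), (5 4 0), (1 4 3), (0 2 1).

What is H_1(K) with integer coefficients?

H_1 ≅ Z.

Take the total order 0 < 1 < 2 < 3 < 4 < 5 on the vertex set. Then K (dimension 2) consists of the simplices:

  0-simplices (6): [0], [1], [2], [3], [4], [5]
  1-simplices (12): [0,1], [0,2], [0,3], [0,4], [0,5], [1,2], [1,3], [1,4], [2,4], [2,5], [3,4], [4,5]
  2-simplices (6): [0,1,2], [0,2,5], [0,3,4], [0,4,5], [1,2,4], [1,3,4]

so the chain groups are C_0 ≅ Z^6, C_1 ≅ Z^12, C_2 ≅ Z^6.

The boundary map ∂_1: C_1 → C_0 is given by ∂[p,q] = [q] − [p]. For instance
  ∂[0,2] = [2] − [0].
The resulting 6×12 matrix has rank 5, and its Smith normal form has invariant factors (1,1,1,1,1).

∂_2: C_2 → C_1 acts by ∂[p,q,r] = [q,r] − [p,r] + [p,q]. For instance
  ∂[0,3,4] = [3,4] − [0,4] + [0,3],
  ∂[0,1,2] = [1,2] − [0,2] + [0,1].
This gives a 12×6 integer matrix of rank 6; reducing to Smith normal form yields diagonal entries (1,1,1,1,1,1).

Reading off H_k = ker ∂_k / im ∂_{k+1}:

  H_1: rank ker ∂_1 − rank ∂_2 = (12 − 5) − 6 = 1, and the invariant factors of ∂_2 are all 1, so H_1 ≅ Z.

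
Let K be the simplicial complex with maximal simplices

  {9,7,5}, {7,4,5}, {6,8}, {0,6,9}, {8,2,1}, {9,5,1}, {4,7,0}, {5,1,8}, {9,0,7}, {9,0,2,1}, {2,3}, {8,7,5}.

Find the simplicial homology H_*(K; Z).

H_0 ≅ Z,  H_1 ≅ Z,  H_2 = 0,  H_3 = 0.

We work with the vertex ordering 0 < 1 < 2 < 3 < 4 < 5 < 6 < 7 < 8 < 9. The simplices of K, each written with vertices in increasing order, are:

  0-simplices (10): [0], [1], [2], [3], [4], [5], [6], [7], [8], [9]
  1-simplices (22): [0,1], [0,2], [0,4], [0,6], [0,7], [0,9], [1,2], [1,5], [1,8], [1,9], [2,3], [2,8], [2,9], [4,5], [4,7], [5,7], [5,8], [5,9], [6,8], [6,9], [7,8], [7,9]
  2-simplices (13): [0,1,2], [0,1,9], [0,2,9], [0,4,7], [0,6,9], [0,7,9], [1,2,8], [1,2,9], [1,5,8], [1,5,9], [4,5,7], [5,7,8], [5,7,9]
  3-simplices (1): [0,1,2,9]

giving chain groups C_0 ≅ Z^10, C_1 ≅ Z^22, C_2 ≅ Z^13, C_3 ≅ Z^1.

∂_1: C_1 → C_0 maps an edge to its endpoints' difference, ∂[p,q] = q − p. For instance
  ∂[7,9] = [9] − [7].
The resulting 10×22 matrix has rank 9, and its Smith normal form has invariant factors (1,1,1,1,1,1,1,1,1).

Boundary ∂_2: C_2 → C_1 sends each 2-simplex [p,q,r] to [q,r] − [p,r] + [p,q]. For instance
  ∂[0,6,9] = [6,9] − [0,9] + [0,6],
  ∂[0,1,9] = [1,9] − [0,9] + [0,1].
This gives a 22×13 integer matrix of rank 12; reducing to Smith normal form yields diagonal entries (1,1,1,1,1,1,1,1,1,1,1,1).

∂_3: C_3 → C_2 sends each 3-simplex σ to the alternating sum Σ_i (−1)^i (σ with its i-th vertex removed). For instance
  ∂[0,1,2,9] = [1,2,9] − [0,2,9] + [0,1,9] − [0,1,2].
This gives a 13×1 integer matrix of rank 1; reducing to Smith normal form yields diagonal entries (1).

Reading off H_k = ker ∂_k / im ∂_{k+1}:

  H_0: rank C_0 − rank ∂_1 = 10 − 9 = 1, and the invariant factors of ∂_1 are all 1, so H_0 ≅ Z.
  H_1: rank ker ∂_1 − rank ∂_2 = (22 − 9) − 12 = 1, and the invariant factors of ∂_2 are all 1, so H_1 ≅ Z.
  H_2: rank ker ∂_2 − rank ∂_3 = (13 − 12) − 1 = 0, and the invariant factors of ∂_3 are all 1, so H_2 ≅ 0.
  H_3: rank ker ∂_3 − rank ∂_4 = (1 − 1) − 0 = 0, and there is no ∂_4, so H_3 ≅ 0.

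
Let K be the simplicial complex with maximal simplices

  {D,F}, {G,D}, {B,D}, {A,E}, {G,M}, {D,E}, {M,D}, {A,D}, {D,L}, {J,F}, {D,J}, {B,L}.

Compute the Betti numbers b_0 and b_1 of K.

We work with the vertex ordering A < B < D < E < F < G < J < L < M. The simplices of K, each written with vertices in increasing order, are:

  0-simplices (9): A, B, D, E, F, G, J, L, M
  1-simplices (12): AD, AE, BD, BL, DE, DF, DG, DJ, DL, DM, FJ, GM

giving chain groups C_0 ≅ Z^9, C_1 ≅ Z^12.

Boundary ∂_1: C_1 → C_0 maps an edge to its endpoints' difference, ∂[p,q] = q − p.
This gives a 9×12 integer matrix of rank 8; reducing to Smith normal form yields diagonal entries (1,1,1,1,1,1,1,1).

From H_k ≅ ker(∂_k) / im(∂_{k+1}) we obtain:

  H_0: rank C_0 − rank ∂_1 = 9 − 8 = 1, and the invariant factors of ∂_1 are all 1, so H_0 = Z.
  H_1: rank ker ∂_1 − rank ∂_2 = (12 − 8) − 0 = 4, and there is no ∂_2, so H_1 = Z^4.

(K is a triangulation of a wedge of 4 circles.)

Hence the Betti numbers are b_0 = 1, b_1 = 4.

b_0 = 1, b_1 = 4.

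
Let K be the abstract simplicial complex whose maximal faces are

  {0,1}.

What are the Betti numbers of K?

b_0 = 1, b_1 = 0.

Take the total order 0 < 1 on the vertex set. Then K (dimension 1) consists of the simplices:

  0-simplices (2): [0], [1]
  1-simplices (1): [0,1]

giving chain groups C_0 ≅ Z^2, C_1 ≅ Z^1.

∂_1: C_1 → C_0 maps an edge to its endpoints' difference, ∂[p,q] = q − p. For instance
  ∂[0,1] = [1] − [0].
The resulting 2×1 matrix has rank 1, and its Smith normal form has invariant factors (1).

Reading off H_k = ker ∂_k / im ∂_{k+1}:

  H_0: rank C_0 − rank ∂_1 = 2 − 1 = 1, and the invariant factors of ∂_1 are all 1, so H_0 = Z.
  H_1: rank ker ∂_1 − rank ∂_2 = (1 − 1) − 0 = 0, and there is no ∂_2, so H_1 = 0.

As a check, the Euler characteristic is 2 − 1 = 1, which agrees with 1 − 0 = 1.

Hence the Betti numbers are b_0 = 1, b_1 = 0.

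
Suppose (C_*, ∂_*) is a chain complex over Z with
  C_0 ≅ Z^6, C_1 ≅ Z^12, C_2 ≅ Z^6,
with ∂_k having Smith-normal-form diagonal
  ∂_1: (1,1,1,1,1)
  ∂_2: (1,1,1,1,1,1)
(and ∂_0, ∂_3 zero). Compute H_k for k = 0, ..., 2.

H_0 ≅ Z,  H_1 ≅ Z,  H_2 = 0.

H_0: b_0 = 6 − 0 − 5 = 1; torsion from ∂_1 factors > 1: none. So H_0 ≅ Z.
H_1: b_1 = 12 − 5 − 6 = 1; torsion from ∂_2 factors > 1: none. So H_1 ≅ Z.
H_2: b_2 = 6 − 6 − 0 = 0; torsion from ∂_3 factors > 1: none. So H_2 ≅ 0.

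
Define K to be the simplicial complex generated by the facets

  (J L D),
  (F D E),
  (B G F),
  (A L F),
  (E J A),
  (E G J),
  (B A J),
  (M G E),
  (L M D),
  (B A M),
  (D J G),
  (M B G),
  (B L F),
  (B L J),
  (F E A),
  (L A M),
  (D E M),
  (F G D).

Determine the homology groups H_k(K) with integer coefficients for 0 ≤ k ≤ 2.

H_0 = Z,  H_1 = Z ⊕ Z/2,  H_2 = 0.

Take the total order A < B < D < E < F < G < J < L < M on the vertex set. Then K (dimension 2) consists of the simplices:

  0-simplices (9): A, B, D, E, F, G, J, L, M
  1-simplices (27): AB, AE, AF, AJ, AL, AM, BF, BG, BJ, BL, BM, DE, DF, DG, DJ, DL, DM, EF, EG, EJ, EM, FG, FL, GJ, GM, JL, LM
  2-simplices (18): ABJ, ABM, AEF, AEJ, AFL, ALM, BFG, BFL, BGM, BJL, DEF, DEM, DFG, DGJ, DJL, DLM, EGJ, EGM

giving chain groups C_0 ≅ Z^9, C_1 ≅ Z^27, C_2 ≅ Z^18.

Boundary ∂_1: C_1 → C_0 is given by ∂[p,q] = [q] − [p].
As a 9×27 matrix over Z this has rank 8, with invariant factors (1,1,1,1,1,1,1,1).

The boundary map ∂_2: C_2 → C_1 acts by ∂[p,q,r] = [q,r] − [p,r] + [p,q]. For instance
  ∂DEM = EM − DM + DE,
  ∂BFG = FG − BG + BF.
The 27×18 boundary matrix has rank 18 and Smith normal form diag(1,1,1,1,1,1,1,1,1,1,1,1,1,1,1,1,1,2).

Computing H_k = (kernel of ∂_k) / (image of ∂_{k+1}):

  H_0: rank C_0 − rank ∂_1 = 9 − 8 = 1, and the invariant factors of ∂_1 are all 1, so H_0 = Z.
  H_1: rank ker ∂_1 − rank ∂_2 = (27 − 8) − 18 = 1, and ∂_2 has invariant factor 2 > 1, so H_1 = Z ⊕ Z/2.
  H_2: rank ker ∂_2 − rank ∂_3 = (18 − 18) − 0 = 0, and there is no ∂_3, so H_2 = 0.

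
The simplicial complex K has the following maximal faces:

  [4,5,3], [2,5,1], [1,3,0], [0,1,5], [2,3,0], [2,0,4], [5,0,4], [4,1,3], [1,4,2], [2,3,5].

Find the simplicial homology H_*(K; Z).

H_0 = Z,  H_1 = Z/2,  H_2 = 0.

Take the total order 0 < 1 < 2 < 3 < 4 < 5 on the vertex set. Then K (dimension 2) consists of the simplices:

  0-simplices (6): [0], [1], [2], [3], [4], [5]
  1-simplices (15): [0,1], [0,2], [0,3], [0,4], [0,5], [1,2], [1,3], [1,4], [1,5], [2,3], [2,4], [2,5], [3,4], [3,5], [4,5]
  2-simplices (10): [0,1,3], [0,1,5], [0,2,3], [0,2,4], [0,4,5], [1,2,4], [1,2,5], [1,3,4], [2,3,5], [3,4,5]

so the chain groups are C_0 ≅ Z^6, C_1 ≅ Z^15, C_2 ≅ Z^10.

Boundary ∂_1: C_1 → C_0 sends each edge [p,q] (with p < q) to q − p. For instance
  ∂[3,4] = [4] − [3].
This gives a 6×15 integer matrix of rank 5; reducing to Smith normal form yields diagonal entries (1,1,1,1,1).

Boundary ∂_2: C_2 → C_1 acts by ∂[p,q,r] = [q,r] − [p,r] + [p,q]. For instance
  ∂[1,2,5] = [2,5] − [1,5] + [1,2],
  ∂[0,1,3] = [1,3] − [0,3] + [0,1].
As a 15×10 matrix over Z this has rank 10, with invariant factors (1,1,1,1,1,1,1,1,1,2).

Now H_k = ker ∂_k / im ∂_{k+1}, so:

  H_0: rank C_0 − rank ∂_1 = 6 − 5 = 1, and the invariant factors of ∂_1 are all 1, so H_0 ≅ Z.
  H_1: rank ker ∂_1 − rank ∂_2 = (15 − 5) − 10 = 0, and ∂_2 has invariant factor 2 > 1, so H_1 ≅ Z/2.
  H_2: rank ker ∂_2 − rank ∂_3 = (10 − 10) − 0 = 0, and there is no ∂_3, so H_2 ≅ 0.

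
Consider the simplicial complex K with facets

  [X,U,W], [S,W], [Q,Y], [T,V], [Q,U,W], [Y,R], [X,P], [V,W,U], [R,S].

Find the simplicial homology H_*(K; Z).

H_0 = Z,  H_1 = Z,  H_2 = 0.

Order the vertices as P < Q < R < S < T < U < V < W < X < Y. Listing each simplex with vertices in this order, K has dimension 2 with simplices:

  0-simplices (10): P, Q, R, S, T, U, V, W, X, Y
  1-simplices (13): PX, QU, QW, QY, RS, RY, SW, TV, UV, UW, UX, VW, WX
  2-simplices (3): QUW, UVW, UWX

so the chain groups are C_0 ≅ Z^10, C_1 ≅ Z^13, C_2 ≅ Z^3.

The boundary map ∂_1: C_1 → C_0 maps an edge to its endpoints' difference, ∂[p,q] = q − p. For instance
  ∂PX = X − P.
The 10×13 boundary matrix has rank 9 and Smith normal form diag(1,1,1,1,1,1,1,1,1).

∂_2: C_2 → C_1 maps a triangle to the signed sum of its edges. For instance
  ∂QUW = UW − QW + QU,
  ∂UVW = VW − UW + UV.
This gives a 13×3 integer matrix of rank 3; reducing to Smith normal form yields diagonal entries (1,1,1).

From H_k ≅ ker(∂_k) / im(∂_{k+1}) we obtain:

  H_0: rank C_0 − rank ∂_1 = 10 − 9 = 1, and the invariant factors of ∂_1 are all 1, so H_0 = Z.
  H_1: rank ker ∂_1 − rank ∂_2 = (13 − 9) − 3 = 1, and the invariant factors of ∂_2 are all 1, so H_1 = Z.
  H_2: rank ker ∂_2 − rank ∂_3 = (3 − 3) − 0 = 0, and there is no ∂_3, so H_2 = 0.

As a check, the Euler characteristic is 10 − 13 + 3 = 0, which agrees with 1 − 1 + 0 = 0.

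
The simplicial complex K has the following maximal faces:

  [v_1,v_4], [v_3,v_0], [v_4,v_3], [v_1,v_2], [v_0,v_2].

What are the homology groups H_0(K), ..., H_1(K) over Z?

Take the total order v_0 < v_1 < v_2 < v_3 < v_4 on the vertex set. Then K (dimension 1) consists of the simplices:

  0-simplices (5): [v_0], [v_1], [v_2], [v_3], [v_4]
  1-simplices (5): [v_0,v_2], [v_0,v_3], [v_1,v_2], [v_1,v_4], [v_3,v_4]

so the chain groups are C_0 ≅ Z^5, C_1 ≅ Z^5.

The boundary map ∂_1: C_1 → C_0 sends each edge [p,q] (with p < q) to q − p.
The 5×5 boundary matrix has rank 4 and Smith normal form diag(1,1,1,1).

Computing H_k = (kernel of ∂_k) / (image of ∂_{k+1}):

  H_0: rank C_0 − rank ∂_1 = 5 − 4 = 1, and the invariant factors of ∂_1 are all 1, so H_0 ≅ Z.
  H_1: rank ker ∂_1 − rank ∂_2 = (5 − 4) − 0 = 1, and there is no ∂_2, so H_1 ≅ Z.

H_0 ≅ Z,  H_1 ≅ Z.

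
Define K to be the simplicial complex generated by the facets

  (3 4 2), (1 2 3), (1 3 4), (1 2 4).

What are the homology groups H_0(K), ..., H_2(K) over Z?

H_0 ≅ Z,  H_1 = 0,  H_2 ≅ Z.

Order the vertices as 1 < 2 < 3 < 4. Listing each simplex with vertices in this order, K has dimension 2 with simplices:

  0-simplices (4): [1], [2], [3], [4]
  1-simplices (6): [1,2], [1,3], [1,4], [2,3], [2,4], [3,4]
  2-simplices (4): [1,2,3], [1,2,4], [1,3,4], [2,3,4]

Hence C_0 ≅ Z^4, C_1 ≅ Z^6, C_2 ≅ Z^4.

Boundary ∂_1: C_1 → C_0 is given by ∂[p,q] = [q] − [p]. For instance
  ∂[2,3] = [3] − [2].
As a 4×6 matrix over Z this has rank 3, with invariant factors (1,1,1).

Boundary ∂_2: C_2 → C_1 sends each 2-simplex [p,q,r] to [q,r] − [p,r] + [p,q]. For instance
  ∂[1,2,3] = [2,3] − [1,3] + [1,2],
  ∂[1,3,4] = [3,4] − [1,4] + [1,3].
The 6×4 boundary matrix has rank 3 and Smith normal form diag(1,1,1).

From H_k ≅ ker(∂_k) / im(∂_{k+1}) we obtain:

  H_0: rank C_0 − rank ∂_1 = 4 − 3 = 1, and the invariant factors of ∂_1 are all 1, so H_0 = Z.
  H_1: rank ker ∂_1 − rank ∂_2 = (6 − 3) − 3 = 0, and the invariant factors of ∂_2 are all 1, so H_1 = 0.
  H_2: rank ker ∂_2 − rank ∂_3 = (4 − 3) − 0 = 1, and there is no ∂_3, so H_2 = Z.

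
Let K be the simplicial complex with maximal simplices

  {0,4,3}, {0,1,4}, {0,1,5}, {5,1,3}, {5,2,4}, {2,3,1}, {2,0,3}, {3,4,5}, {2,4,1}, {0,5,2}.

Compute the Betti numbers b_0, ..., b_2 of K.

b_0 = 1, b_1 = 0, b_2 = 0.

We work with the vertex ordering 0 < 1 < 2 < 3 < 4 < 5. The simplices of K, each written with vertices in increasing order, are:

  0-simplices (6): [0], [1], [2], [3], [4], [5]
  1-simplices (15): [0,1], [0,2], [0,3], [0,4], [0,5], [1,2], [1,3], [1,4], [1,5], [2,3], [2,4], [2,5], [3,4], [3,5], [4,5]
  2-simplices (10): [0,1,4], [0,1,5], [0,2,3], [0,2,5], [0,3,4], [1,2,3], [1,2,4], [1,3,5], [2,4,5], [3,4,5]

Hence C_0 ≅ Z^6, C_1 ≅ Z^15, C_2 ≅ Z^10.

The boundary map ∂_1: C_1 → C_0 sends each edge [p,q] (with p < q) to q − p.
As a 6×15 matrix over Z this has rank 5, with invariant factors (1,1,1,1,1).

Boundary ∂_2: C_2 → C_1 sends each 2-simplex [p,q,r] to [q,r] − [p,r] + [p,q]. For instance
  ∂[1,2,3] = [2,3] − [1,3] + [1,2],
  ∂[0,3,4] = [3,4] − [0,4] + [0,3].
The 15×10 boundary matrix has rank 10 and Smith normal form diag(1,1,1,1,1,1,1,1,1,2).

Reading off H_k = ker ∂_k / im ∂_{k+1}:

  H_0: rank C_0 − rank ∂_1 = 6 − 5 = 1, and the invariant factors of ∂_1 are all 1, so H_0 = Z.
  H_1: rank ker ∂_1 − rank ∂_2 = (15 − 5) − 10 = 0, and ∂_2 has invariant factor 2 > 1, so H_1 = Z/2.
  H_2: rank ker ∂_2 − rank ∂_3 = (10 − 10) − 0 = 0, and there is no ∂_3, so H_2 = 0.

As a check, the Euler characteristic is 6 − 15 + 10 = 1, which agrees with 1 − 0 + 0 = 1.

Hence the Betti numbers are b_0 = 1, b_1 = 0, b_2 = 0.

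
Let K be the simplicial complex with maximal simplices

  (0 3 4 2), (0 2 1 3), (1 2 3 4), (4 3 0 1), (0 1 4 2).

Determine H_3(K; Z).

H_3 = Z.

We work with the vertex ordering 0 < 1 < 2 < 3 < 4. The simplices of K, each written with vertices in increasing order, are:

  0-simplices (5): [0], [1], [2], [3], [4]
  1-simplices (10): [0,1], [0,2], [0,3], [0,4], [1,2], [1,3], [1,4], [2,3], [2,4], [3,4]
  2-simplices (10): [0,1,2], [0,1,3], [0,1,4], [0,2,3], [0,2,4], [0,3,4], [1,2,3], [1,2,4], [1,3,4], [2,3,4]
  3-simplices (5): [0,1,2,3], [0,1,2,4], [0,1,3,4], [0,2,3,4], [1,2,3,4]

Hence C_0 ≅ Z^5, C_1 ≅ Z^10, C_2 ≅ Z^10, C_3 ≅ Z^5.

Boundary ∂_1: C_1 → C_0 sends each edge [p,q] (with p < q) to q − p. For instance
  ∂[0,2] = [2] − [0].
As a 5×10 matrix over Z this has rank 4, with invariant factors (1,1,1,1).

∂_2: C_2 → C_1 acts by ∂[p,q,r] = [q,r] − [p,r] + [p,q]. For instance
  ∂[0,2,3] = [2,3] − [0,3] + [0,2],
  ∂[0,1,2] = [1,2] − [0,2] + [0,1].
The resulting 10×10 matrix has rank 6, and its Smith normal form has invariant factors (1,1,1,1,1,1).

∂_3: C_3 → C_2 sends each 3-simplex σ to the alternating sum Σ_i (−1)^i (σ with its i-th vertex removed). For instance
  ∂[0,1,3,4] = [1,3,4] − [0,3,4] + [0,1,4] − [0,1,3],
  ∂[0,1,2,4] = [1,2,4] − [0,2,4] + [0,1,4] − [0,1,2].
This gives a 10×5 integer matrix of rank 4; reducing to Smith normal form yields diagonal entries (1,1,1,1).

Reading off H_k = ker ∂_k / im ∂_{k+1}:

  H_3: rank ker ∂_3 − rank ∂_4 = (5 − 4) − 0 = 1, and there is no ∂_4, so H_3 ≅ Z.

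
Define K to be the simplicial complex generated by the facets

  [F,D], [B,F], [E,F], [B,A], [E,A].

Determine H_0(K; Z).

H_0 = Z.

We work with the vertex ordering A < B < D < E < F. The simplices of K, each written with vertices in increasing order, are:

  0-simplices (5): A, B, D, E, F
  1-simplices (5): AB, AE, BF, DF, EF

giving chain groups C_0 ≅ Z^5, C_1 ≅ Z^5.

∂_1: C_1 → C_0 sends each edge [p,q] (with p < q) to q − p. For instance
  ∂AE = E − A.
This gives a 5×5 integer matrix of rank 4; reducing to Smith normal form yields diagonal entries (1,1,1,1).

Computing H_k = (kernel of ∂_k) / (image of ∂_{k+1}):

  H_0: rank C_0 − rank ∂_1 = 5 − 4 = 1, and the invariant factors of ∂_1 are all 1, so H_0 = Z.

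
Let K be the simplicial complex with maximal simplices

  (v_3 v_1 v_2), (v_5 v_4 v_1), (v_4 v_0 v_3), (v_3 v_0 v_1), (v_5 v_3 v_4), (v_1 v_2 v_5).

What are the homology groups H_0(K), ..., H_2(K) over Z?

H_0 ≅ Z,  H_1 ≅ Z,  H_2 = 0.

K has 6 vertices, 12 edges, 6 triangles.
rank ∂_0 = 0, rank ∂_1 = 5 ⇒ b_0 = 6 − 0 − 5 = 1; all invariant factors of ∂_1 are 1 so no torsion. So H_0 ≅ Z.
rank ∂_1 = 5, rank ∂_2 = 6 ⇒ b_1 = 12 − 5 − 6 = 1; all invariant factors of ∂_2 are 1 so no torsion. So H_1 ≅ Z.
rank ∂_2 = 6, rank ∂_3 = 0 ⇒ b_2 = 6 − 6 − 0 = 0. So H_2 ≅ 0.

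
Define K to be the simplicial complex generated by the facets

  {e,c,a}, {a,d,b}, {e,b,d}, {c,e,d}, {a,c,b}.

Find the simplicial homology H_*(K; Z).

Take the total order a < b < c < d < e on the vertex set. Then K (dimension 2) consists of the simplices:

  0-simplices (5): a, b, c, d, e
  1-simplices (10): ab, ac, ad, ae, bc, bd, be, cd, ce, de
  2-simplices (5): abc, abd, ace, bde, cde

giving chain groups C_0 ≅ Z^5, C_1 ≅ Z^10, C_2 ≅ Z^5.

The boundary map ∂_1: C_1 → C_0 maps an edge to its endpoints' difference, ∂[p,q] = q − p.
This gives a 5×10 integer matrix of rank 4; reducing to Smith normal form yields diagonal entries (1,1,1,1).

Boundary ∂_2: C_2 → C_1 acts by ∂[p,q,r] = [q,r] − [p,r] + [p,q]. For instance
  ∂bde = de − be + bd,
  ∂abd = bd − ad + ab.
The 10×5 boundary matrix has rank 5 and Smith normal form diag(1,1,1,1,1).

Now H_k = ker ∂_k / im ∂_{k+1}, so:

  H_0: rank C_0 − rank ∂_1 = 5 − 4 = 1, and the invariant factors of ∂_1 are all 1, so H_0 ≅ Z.
  H_1: rank ker ∂_1 − rank ∂_2 = (10 − 4) − 5 = 1, and the invariant factors of ∂_2 are all 1, so H_1 ≅ Z.
  H_2: rank ker ∂_2 − rank ∂_3 = (5 − 5) − 0 = 0, and there is no ∂_3, so H_2 ≅ 0.

H_0 ≅ Z,  H_1 ≅ Z,  H_2 = 0.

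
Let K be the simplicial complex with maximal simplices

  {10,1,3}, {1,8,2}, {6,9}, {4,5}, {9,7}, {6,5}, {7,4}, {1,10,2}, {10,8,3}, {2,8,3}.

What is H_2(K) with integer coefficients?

Take the total order 1 < 2 < 3 < 4 < 5 < 6 < 7 < 8 < 9 < 10 on the vertex set. Then K (dimension 2) consists of the simplices:

  0-simplices (10): [1], [2], [3], [4], [5], [6], [7], [8], [9], [10]
  1-simplices (15): [1,2], [1,3], [1,8], [1,10], [2,3], [2,8], [2,10], [3,8], [3,10], [4,5], [4,7], [5,6], [6,9], [7,9], [8,10]
  2-simplices (5): [1,2,8], [1,2,10], [1,3,10], [2,3,8], [3,8,10]

giving chain groups C_0 ≅ Z^10, C_1 ≅ Z^15, C_2 ≅ Z^5.

Boundary ∂_1: C_1 → C_0 is given by ∂[p,q] = [q] − [p]. For instance
  ∂[4,5] = [5] − [4].
The resulting 10×15 matrix has rank 8, and its Smith normal form has invariant factors (1,1,1,1,1,1,1,1).

The boundary map ∂_2: C_2 → C_1 maps a triangle to the signed sum of its edges. For instance
  ∂[1,2,8] = [2,8] − [1,8] + [1,2],
  ∂[2,3,8] = [3,8] − [2,8] + [2,3].
The resulting 15×5 matrix has rank 5, and its Smith normal form has invariant factors (1,1,1,1,1).

Now H_k = ker ∂_k / im ∂_{k+1}, so:

  H_2: rank ker ∂_2 − rank ∂_3 = (5 − 5) − 0 = 0, and there is no ∂_3, so H_2 ≅ 0.

H_2 ≅ 0.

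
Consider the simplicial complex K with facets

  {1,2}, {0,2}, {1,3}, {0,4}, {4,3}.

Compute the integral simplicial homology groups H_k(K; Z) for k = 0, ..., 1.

H_0 = Z,  H_1 = Z.

K has 5 vertices, 5 edges.
rank ∂_0 = 0, rank ∂_1 = 4 ⇒ b_0 = 5 − 0 − 4 = 1; all invariant factors of ∂_1 are 1 so no torsion. So H_0 ≅ Z.
rank ∂_1 = 4, rank ∂_2 = 0 ⇒ b_1 = 5 − 4 − 0 = 1. So H_1 ≅ Z.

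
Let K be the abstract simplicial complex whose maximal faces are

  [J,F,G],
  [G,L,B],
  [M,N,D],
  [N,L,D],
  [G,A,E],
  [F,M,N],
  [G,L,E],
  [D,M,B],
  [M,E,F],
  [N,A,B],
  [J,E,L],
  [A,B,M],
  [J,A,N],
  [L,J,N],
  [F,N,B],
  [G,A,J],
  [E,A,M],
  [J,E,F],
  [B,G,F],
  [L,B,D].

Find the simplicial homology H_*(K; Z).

H_0 ≅ Z,  H_1 ≅ Z ⊕ Z/2Z,  H_2 = 0.

We work with the vertex ordering A < B < D < E < F < G < J < L < M < N. The simplices of K, each written with vertices in increasing order, are:

  0-simplices (10): A, B, D, E, F, G, J, L, M, N
  1-simplices (30): AB, AE, AG, AJ, AM, AN, BD, BF, BG, BL, BM, BN, DL, DM, DN, EF, EG, EJ, EL, EM, FG, FJ, FM, FN, GJ, GL, JL, JN, LN, MN
  2-simplices (20): ABM, ABN, AEG, AEM, AGJ, AJN, BDL, BDM, BFG, BFN, BGL, DLN, DMN, EFJ, EFM, EGL, EJL, FGJ, FMN, JLN

Hence C_0 ≅ Z^10, C_1 ≅ Z^30, C_2 ≅ Z^20.

∂_1: C_1 → C_0 maps an edge to its endpoints' difference, ∂[p,q] = q − p.
This gives a 10×30 integer matrix of rank 9; reducing to Smith normal form yields diagonal entries (1,1,1,1,1,1,1,1,1).

Boundary ∂_2: C_2 → C_1 sends each 2-simplex [p,q,r] to [q,r] − [p,r] + [p,q]. For instance
  ∂EFJ = FJ − EJ + EF,
  ∂AEM = EM − AM + AE.
The resulting 30×20 matrix has rank 20, and its Smith normal form has invariant factors (1,1,1,1,1,1,1,1,1,1,1,1,1,1,1,1,1,1,1,2).

Now H_k = ker ∂_k / im ∂_{k+1}, so:

  H_0: rank C_0 − rank ∂_1 = 10 − 9 = 1, and the invariant factors of ∂_1 are all 1, so H_0 ≅ Z.
  H_1: rank ker ∂_1 − rank ∂_2 = (30 − 9) − 20 = 1, and ∂_2 has invariant factor 2 > 1, so H_1 ≅ Z ⊕ Z/2Z.
  H_2: rank ker ∂_2 − rank ∂_3 = (20 − 20) − 0 = 0, and there is no ∂_3, so H_2 ≅ 0.

As a check, the Euler characteristic is 10 − 30 + 20 = 0, which agrees with 1 − 1 + 0 = 0.
(K is a triangulation of the Klein bottle.)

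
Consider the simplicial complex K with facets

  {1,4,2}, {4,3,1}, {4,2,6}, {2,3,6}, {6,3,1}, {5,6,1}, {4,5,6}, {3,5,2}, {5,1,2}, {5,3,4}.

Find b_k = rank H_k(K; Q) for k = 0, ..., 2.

b_0 = 1, b_1 = 0, b_2 = 0.

Fix the vertex order 1 < 2 < 3 < 4 < 5 < 6 and write every simplex with vertices in increasing order. Then dim K = 2 and the simplices of K are:

  0-simplices (6): [1], [2], [3], [4], [5], [6]
  1-simplices (15): [1,2], [1,3], [1,4], [1,5], [1,6], [2,3], [2,4], [2,5], [2,6], [3,4], [3,5], [3,6], [4,5], [4,6], [5,6]
  2-simplices (10): [1,2,4], [1,2,5], [1,3,4], [1,3,6], [1,5,6], [2,3,5], [2,3,6], [2,4,6], [3,4,5], [4,5,6]

Hence C_0 ≅ Z^6, C_1 ≅ Z^15, C_2 ≅ Z^10.

Boundary ∂_1: C_1 → C_0 maps an edge to its endpoints' difference, ∂[p,q] = q − p.
The resulting 6×15 matrix has rank 5, and its Smith normal form has invariant factors (1,1,1,1,1).

The boundary map ∂_2: C_2 → C_1 acts by ∂[p,q,r] = [q,r] − [p,r] + [p,q]. For instance
  ∂[1,3,6] = [3,6] − [1,6] + [1,3],
  ∂[4,5,6] = [5,6] − [4,6] + [4,5].
As a 15×10 matrix over Z this has rank 10, with invariant factors (1,1,1,1,1,1,1,1,1,2).

Computing H_k = (kernel of ∂_k) / (image of ∂_{k+1}):

  H_0: rank C_0 − rank ∂_1 = 6 − 5 = 1, and the invariant factors of ∂_1 are all 1, so H_0 = Z.
  H_1: rank ker ∂_1 − rank ∂_2 = (15 − 5) − 10 = 0, and ∂_2 has invariant factor 2 > 1, so H_1 = Z/2.
  H_2: rank ker ∂_2 − rank ∂_3 = (10 − 10) − 0 = 0, and there is no ∂_3, so H_2 = 0.

As a check, the Euler characteristic is 6 − 15 + 10 = 1, which agrees with 1 − 0 + 0 = 1.

Hence the Betti numbers are b_0 = 1, b_1 = 0, b_2 = 0.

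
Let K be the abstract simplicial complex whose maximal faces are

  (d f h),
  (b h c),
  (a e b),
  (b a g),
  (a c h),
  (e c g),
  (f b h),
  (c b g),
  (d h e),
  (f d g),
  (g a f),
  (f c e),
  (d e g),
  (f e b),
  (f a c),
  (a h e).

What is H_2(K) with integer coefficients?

We work with the vertex ordering a < b < c < d < e < f < g < h. The simplices of K, each written with vertices in increasing order, are:

  0-simplices (8): a, b, c, d, e, f, g, h
  1-simplices (24): ab, ac, ae, af, ag, ah, bc, be, bf, bg, bh, ce, cf, cg, ch, de, df, dg, dh, ef, eg, eh, fg, fh
  2-simplices (16): abe, abg, acf, ach, aeh, afg, bcg, bch, bef, bfh, cef, ceg, deg, deh, dfg, dfh

so the chain groups are C_0 ≅ Z^8, C_1 ≅ Z^24, C_2 ≅ Z^16.

Boundary ∂_1: C_1 → C_0 is given by ∂[p,q] = [q] − [p]. For instance
  ∂bc = c − b.
This gives a 8×24 integer matrix of rank 7; reducing to Smith normal form yields diagonal entries (1,1,1,1,1,1,1).

∂_2: C_2 → C_1 sends each 2-simplex [p,q,r] to [q,r] − [p,r] + [p,q]. For instance
  ∂cef = ef − cf + ce,
  ∂ach = ch − ah + ac.
As a 24×16 matrix over Z this has rank 15, with invariant factors (1,1,1,1,1,1,1,1,1,1,1,1,1,1,1).

Reading off H_k = ker ∂_k / im ∂_{k+1}:

  H_2: rank ker ∂_2 − rank ∂_3 = (16 − 15) − 0 = 1, and there is no ∂_3, so H_2 ≅ Z.

H_2 ≅ Z.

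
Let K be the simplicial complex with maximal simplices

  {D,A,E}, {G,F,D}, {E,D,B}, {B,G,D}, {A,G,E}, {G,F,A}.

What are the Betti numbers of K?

b_0 = 1, b_1 = 1, b_2 = 0.

Take the total order A < B < D < E < F < G on the vertex set. Then K (dimension 2) consists of the simplices:

  0-simplices (6): A, B, D, E, F, G
  1-simplices (12): AD, AE, AF, AG, BD, BE, BG, DE, DF, DG, EG, FG
  2-simplices (6): ADE, AEG, AFG, BDE, BDG, DFG

so the chain groups are C_0 ≅ Z^6, C_1 ≅ Z^12, C_2 ≅ Z^6.

∂_1: C_1 → C_0 maps an edge to its endpoints' difference, ∂[p,q] = q − p. For instance
  ∂EG = G − E.
The 6×12 boundary matrix has rank 5 and Smith normal form diag(1,1,1,1,1).

∂_2: C_2 → C_1 acts by ∂[p,q,r] = [q,r] − [p,r] + [p,q]. For instance
  ∂BDE = DE − BE + BD,
  ∂DFG = FG − DG + DF.
This gives a 12×6 integer matrix of rank 6; reducing to Smith normal form yields diagonal entries (1,1,1,1,1,1).

Reading off H_k = ker ∂_k / im ∂_{k+1}:

  H_0: rank C_0 − rank ∂_1 = 6 − 5 = 1, and the invariant factors of ∂_1 are all 1, so H_0 ≅ Z.
  H_1: rank ker ∂_1 − rank ∂_2 = (12 − 5) − 6 = 1, and the invariant factors of ∂_2 are all 1, so H_1 ≅ Z.
  H_2: rank ker ∂_2 − rank ∂_3 = (6 − 6) − 0 = 0, and there is no ∂_3, so H_2 ≅ 0.

Hence the Betti numbers are b_0 = 1, b_1 = 1, b_2 = 0.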